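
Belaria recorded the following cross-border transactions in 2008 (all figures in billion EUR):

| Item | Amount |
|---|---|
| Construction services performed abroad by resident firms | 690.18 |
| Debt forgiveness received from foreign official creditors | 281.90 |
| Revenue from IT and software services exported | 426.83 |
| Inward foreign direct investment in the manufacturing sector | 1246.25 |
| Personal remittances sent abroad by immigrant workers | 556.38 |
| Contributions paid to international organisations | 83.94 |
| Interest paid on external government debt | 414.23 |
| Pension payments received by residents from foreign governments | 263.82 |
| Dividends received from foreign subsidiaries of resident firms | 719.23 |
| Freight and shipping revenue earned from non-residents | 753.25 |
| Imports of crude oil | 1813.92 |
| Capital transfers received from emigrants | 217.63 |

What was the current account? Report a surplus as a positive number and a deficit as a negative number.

-15.16

Goods: -1813.92
Services: 690.18 + 426.83 + 753.25 = 1870.26
Primary income: -414.23 + 719.23 = 305.00
Secondary income: -556.38 - 83.94 + 263.82 = -376.50
Current account = (-1813.92) + 1870.26 + 305.00 + (-376.50) = -15.16
(Excluded from the current account — capital account: debt forgiveness received from foreign official creditors 281.90, capital transfers received from emigrants 217.63; financial account: inward foreign direct investment in the manufacturing sector 1246.25.)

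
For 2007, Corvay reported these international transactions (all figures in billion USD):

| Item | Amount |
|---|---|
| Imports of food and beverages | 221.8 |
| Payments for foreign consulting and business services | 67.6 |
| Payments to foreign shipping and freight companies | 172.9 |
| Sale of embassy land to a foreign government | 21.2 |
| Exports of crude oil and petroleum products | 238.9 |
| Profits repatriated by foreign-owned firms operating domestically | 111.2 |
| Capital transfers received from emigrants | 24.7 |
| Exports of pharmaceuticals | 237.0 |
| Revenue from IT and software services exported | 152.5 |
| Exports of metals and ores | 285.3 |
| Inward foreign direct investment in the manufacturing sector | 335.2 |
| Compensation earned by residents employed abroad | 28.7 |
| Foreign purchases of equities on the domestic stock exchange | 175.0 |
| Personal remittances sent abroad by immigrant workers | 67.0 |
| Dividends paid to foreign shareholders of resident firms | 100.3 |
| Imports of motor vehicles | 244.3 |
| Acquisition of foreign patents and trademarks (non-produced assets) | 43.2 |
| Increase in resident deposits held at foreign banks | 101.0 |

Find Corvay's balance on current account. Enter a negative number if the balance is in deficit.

Goods: 237.0 + 285.3 + 238.9 - 221.8 - 244.3 = 295.1
Services: -67.6 - 172.9 + 152.5 = -88.0
Primary income: -100.3 + 28.7 - 111.2 = -182.8
Secondary income: -67.0
Current account = 295.1 + (-88.0) + (-182.8) + (-67.0) = -42.7
(Excluded from the current account — capital account: sale of embassy land to a foreign government 21.2, capital transfers received from emigrants 24.7, acquisition of foreign patents and trademarks (non-produced assets) 43.2; financial account: inward foreign direct investment in the manufacturing sector 335.2, foreign purchases of equities on the domestic stock exchange 175.0, increase in resident deposits held at foreign banks 101.0.)

-42.7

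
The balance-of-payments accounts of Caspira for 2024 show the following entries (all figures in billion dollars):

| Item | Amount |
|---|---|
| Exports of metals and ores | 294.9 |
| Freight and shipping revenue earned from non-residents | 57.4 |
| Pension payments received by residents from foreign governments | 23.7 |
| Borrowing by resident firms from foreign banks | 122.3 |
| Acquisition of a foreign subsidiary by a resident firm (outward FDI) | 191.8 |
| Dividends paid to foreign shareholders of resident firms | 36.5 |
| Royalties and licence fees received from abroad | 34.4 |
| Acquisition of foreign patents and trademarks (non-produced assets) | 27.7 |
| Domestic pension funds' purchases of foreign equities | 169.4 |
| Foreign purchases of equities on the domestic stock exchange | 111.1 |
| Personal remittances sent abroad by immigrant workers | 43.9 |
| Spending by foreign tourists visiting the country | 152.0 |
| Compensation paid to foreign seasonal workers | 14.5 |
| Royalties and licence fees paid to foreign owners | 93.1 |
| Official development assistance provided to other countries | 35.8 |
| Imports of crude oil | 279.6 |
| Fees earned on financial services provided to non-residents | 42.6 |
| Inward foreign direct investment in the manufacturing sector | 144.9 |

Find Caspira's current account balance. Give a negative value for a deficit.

101.6

Goods: 294.9 - 279.6 = 15.3
Services: 34.4 + 57.4 + 152.0 + 42.6 - 93.1 = 193.3
Primary income: -36.5 - 14.5 = -51.0
Secondary income: 23.7 - 43.9 - 35.8 = -56.0
Current account = 15.3 + 193.3 + (-51.0) + (-56.0) = 101.6
(Excluded from the current account — financial account: borrowing by resident firms from foreign banks 122.3, acquisition of a foreign subsidiary by a resident firm (outward FDI) 191.8, domestic pension funds' purchases of foreign equities 169.4, foreign purchases of equities on the domestic stock exchange 111.1, inward foreign direct investment in the manufacturing sector 144.9; capital account: acquisition of foreign patents and trademarks (non-produced assets) 27.7.)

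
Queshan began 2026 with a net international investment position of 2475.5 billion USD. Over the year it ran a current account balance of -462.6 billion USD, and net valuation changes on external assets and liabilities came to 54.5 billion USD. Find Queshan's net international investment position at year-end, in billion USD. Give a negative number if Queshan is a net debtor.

Change in NIIP = current account + net valuation change = -462.6 + 54.5 = -408.1
End-of-year NIIP = 2475.5 + (-408.1) = 2067.4

2067.4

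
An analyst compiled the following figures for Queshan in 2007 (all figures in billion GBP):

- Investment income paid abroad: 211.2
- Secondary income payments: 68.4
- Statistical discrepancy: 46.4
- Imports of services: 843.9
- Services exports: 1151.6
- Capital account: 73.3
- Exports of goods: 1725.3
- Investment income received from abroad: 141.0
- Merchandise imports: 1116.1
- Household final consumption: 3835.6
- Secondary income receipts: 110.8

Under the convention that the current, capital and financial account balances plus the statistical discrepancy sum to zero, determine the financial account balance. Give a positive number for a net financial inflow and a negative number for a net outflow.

-1008.8

Goods balance = 1725.3 - 1116.1 = 609.2
Services balance = 1151.6 - 843.9 = 307.7
Trade balance (goods + services) = 609.2 + 307.7 = 916.9
Net primary income = 141.0 - 211.2 = -70.2
Net secondary income = 110.8 - 68.4 = 42.4
Current account = 916.9 + (-70.2) + 42.4 = 889.1
Financial account = -(889.1 + 73.3 + 46.4) = -1008.8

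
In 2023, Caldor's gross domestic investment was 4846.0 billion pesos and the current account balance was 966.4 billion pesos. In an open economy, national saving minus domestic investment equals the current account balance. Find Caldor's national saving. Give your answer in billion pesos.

S - I = CA (net lending to the rest of the world).
S = I + CA = 4846.0 + 966.4 = 5812.4

5812.4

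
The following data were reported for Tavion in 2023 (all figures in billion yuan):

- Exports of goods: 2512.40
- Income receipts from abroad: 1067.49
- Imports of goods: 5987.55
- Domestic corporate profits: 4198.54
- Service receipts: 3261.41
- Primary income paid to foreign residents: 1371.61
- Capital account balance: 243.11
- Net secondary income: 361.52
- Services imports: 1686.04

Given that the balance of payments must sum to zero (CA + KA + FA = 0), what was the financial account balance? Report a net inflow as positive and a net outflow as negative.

1599.27

Goods balance = 2512.40 - 5987.55 = -3475.15
Services balance = 3261.41 - 1686.04 = 1575.37
Trade balance (goods + services) = -3475.15 + 1575.37 = -1899.78
Net primary income = 1067.49 - 1371.61 = -304.12
Net secondary income = 361.52
Current account = -1899.78 + (-304.12) + 361.52 = -1842.38
Financial account = -(-1842.38 + 243.11) = 1599.27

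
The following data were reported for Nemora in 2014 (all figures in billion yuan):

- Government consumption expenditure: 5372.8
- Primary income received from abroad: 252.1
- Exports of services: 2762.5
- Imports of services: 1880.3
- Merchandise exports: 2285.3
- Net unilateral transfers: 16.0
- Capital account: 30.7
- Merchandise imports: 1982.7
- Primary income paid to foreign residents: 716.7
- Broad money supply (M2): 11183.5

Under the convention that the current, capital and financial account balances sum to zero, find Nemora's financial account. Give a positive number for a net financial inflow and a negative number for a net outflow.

Goods balance = 2285.3 - 1982.7 = 302.6
Services balance = 2762.5 - 1880.3 = 882.2
Trade balance (goods + services) = 302.6 + 882.2 = 1184.8
Net primary income = 252.1 - 716.7 = -464.6
Net secondary income = 16.0
Current account = 1184.8 + (-464.6) + 16.0 = 736.2
Financial account = -(736.2 + 30.7) = -766.9

-766.9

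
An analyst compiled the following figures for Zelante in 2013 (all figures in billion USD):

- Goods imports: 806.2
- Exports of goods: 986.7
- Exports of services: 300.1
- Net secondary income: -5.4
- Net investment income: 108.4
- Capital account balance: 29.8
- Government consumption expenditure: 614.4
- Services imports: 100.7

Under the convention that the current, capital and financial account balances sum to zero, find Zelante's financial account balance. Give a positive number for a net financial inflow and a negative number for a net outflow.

Goods balance = 986.7 - 806.2 = 180.5
Services balance = 300.1 - 100.7 = 199.4
Trade balance (goods + services) = 180.5 + 199.4 = 379.9
Net primary income = 108.4
Net secondary income = -5.4
Current account = 379.9 + 108.4 + (-5.4) = 482.9
Financial account = -(482.9 + 29.8) = -512.7

-512.7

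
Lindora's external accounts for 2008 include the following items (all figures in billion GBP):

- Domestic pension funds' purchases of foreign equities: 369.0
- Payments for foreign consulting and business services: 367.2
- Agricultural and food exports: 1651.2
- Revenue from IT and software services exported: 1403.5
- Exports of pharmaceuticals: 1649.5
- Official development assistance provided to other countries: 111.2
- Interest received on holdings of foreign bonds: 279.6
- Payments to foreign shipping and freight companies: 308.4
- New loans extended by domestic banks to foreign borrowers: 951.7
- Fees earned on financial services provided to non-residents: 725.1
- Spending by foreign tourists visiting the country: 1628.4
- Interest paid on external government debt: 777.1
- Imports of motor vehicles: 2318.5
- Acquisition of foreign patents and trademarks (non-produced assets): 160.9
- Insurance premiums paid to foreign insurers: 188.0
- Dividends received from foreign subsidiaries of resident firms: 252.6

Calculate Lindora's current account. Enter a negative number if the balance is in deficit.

Goods: 1649.5 - 2318.5 + 1651.2 = 982.2
Services: 725.1 - 367.2 + 1628.4 - 188.0 + 1403.5 - 308.4 = 2893.4
Primary income: 252.6 + 279.6 - 777.1 = -244.9
Secondary income: -111.2
Current account = 982.2 + 2893.4 + (-244.9) + (-111.2) = 3519.5
(Excluded from the current account — financial account: domestic pension funds' purchases of foreign equities 369.0, new loans extended by domestic banks to foreign borrowers 951.7; capital account: acquisition of foreign patents and trademarks (non-produced assets) 160.9.)

3519.5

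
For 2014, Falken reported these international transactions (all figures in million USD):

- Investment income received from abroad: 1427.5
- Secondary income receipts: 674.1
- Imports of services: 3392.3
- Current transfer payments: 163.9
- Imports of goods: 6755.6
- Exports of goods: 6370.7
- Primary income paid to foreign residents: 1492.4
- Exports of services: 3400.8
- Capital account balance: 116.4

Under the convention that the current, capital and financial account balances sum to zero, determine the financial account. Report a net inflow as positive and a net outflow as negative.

-185.3

Goods balance = 6370.7 - 6755.6 = -384.9
Services balance = 3400.8 - 3392.3 = 8.5
Trade balance (goods + services) = -384.9 + 8.5 = -376.4
Net primary income = 1427.5 - 1492.4 = -64.9
Net secondary income = 674.1 - 163.9 = 510.2
Current account = -376.4 + (-64.9) + 510.2 = 68.9
Financial account = -(68.9 + 116.4) = -185.3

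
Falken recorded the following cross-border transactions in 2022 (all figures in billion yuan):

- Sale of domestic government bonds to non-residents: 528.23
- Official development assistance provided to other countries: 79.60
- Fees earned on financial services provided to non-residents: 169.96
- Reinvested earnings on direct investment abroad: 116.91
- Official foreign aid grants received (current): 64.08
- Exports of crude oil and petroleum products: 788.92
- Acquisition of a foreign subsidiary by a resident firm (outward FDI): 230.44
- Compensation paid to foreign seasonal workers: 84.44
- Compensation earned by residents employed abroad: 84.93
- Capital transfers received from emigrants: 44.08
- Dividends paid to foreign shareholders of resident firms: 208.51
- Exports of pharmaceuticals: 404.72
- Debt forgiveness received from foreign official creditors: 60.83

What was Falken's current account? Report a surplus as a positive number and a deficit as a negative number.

1256.97

Goods: 404.72 + 788.92 = 1193.64
Services: 169.96
Primary income: 84.93 - 84.44 + 116.91 - 208.51 = -91.11
Secondary income: 64.08 - 79.60 = -15.52
Current account = 1193.64 + 169.96 + (-91.11) + (-15.52) = 1256.97
(Excluded from the current account — financial account: sale of domestic government bonds to non-residents 528.23, acquisition of a foreign subsidiary by a resident firm (outward FDI) 230.44; capital account: capital transfers received from emigrants 44.08, debt forgiveness received from foreign official creditors 60.83.)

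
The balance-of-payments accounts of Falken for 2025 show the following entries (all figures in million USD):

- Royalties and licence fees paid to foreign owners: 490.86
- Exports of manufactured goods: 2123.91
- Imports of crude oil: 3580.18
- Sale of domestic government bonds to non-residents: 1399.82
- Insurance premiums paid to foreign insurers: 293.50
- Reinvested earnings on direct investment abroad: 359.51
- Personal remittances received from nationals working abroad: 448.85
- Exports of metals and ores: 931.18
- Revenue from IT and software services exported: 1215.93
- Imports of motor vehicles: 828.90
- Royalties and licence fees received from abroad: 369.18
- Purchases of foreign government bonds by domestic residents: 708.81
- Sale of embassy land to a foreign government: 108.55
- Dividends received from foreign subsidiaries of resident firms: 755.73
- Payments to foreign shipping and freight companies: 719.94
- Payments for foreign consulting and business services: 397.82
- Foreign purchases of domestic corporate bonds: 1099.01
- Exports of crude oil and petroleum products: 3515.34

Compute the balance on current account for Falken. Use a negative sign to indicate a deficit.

3408.43

Goods: 931.18 - 828.90 + 2123.91 - 3580.18 + 3515.34 = 2161.35
Services: -719.94 - 293.50 - 397.82 - 490.86 + 369.18 + 1215.93 = -317.01
Primary income: 359.51 + 755.73 = 1115.24
Secondary income: 448.85
Current account = 2161.35 + (-317.01) + 1115.24 + 448.85 = 3408.43
(Excluded from the current account — financial account: sale of domestic government bonds to non-residents 1399.82, purchases of foreign government bonds by domestic residents 708.81, foreign purchases of domestic corporate bonds 1099.01; capital account: sale of embassy land to a foreign government 108.55.)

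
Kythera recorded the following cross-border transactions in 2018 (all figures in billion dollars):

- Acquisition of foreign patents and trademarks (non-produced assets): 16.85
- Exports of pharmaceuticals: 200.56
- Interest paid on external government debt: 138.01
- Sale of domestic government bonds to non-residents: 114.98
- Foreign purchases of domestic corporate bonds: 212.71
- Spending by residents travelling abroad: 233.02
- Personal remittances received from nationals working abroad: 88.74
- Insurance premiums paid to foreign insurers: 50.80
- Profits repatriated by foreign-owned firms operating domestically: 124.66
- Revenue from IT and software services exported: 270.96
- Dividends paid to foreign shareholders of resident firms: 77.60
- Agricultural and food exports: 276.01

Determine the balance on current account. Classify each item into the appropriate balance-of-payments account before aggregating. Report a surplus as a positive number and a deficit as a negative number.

Goods: 200.56 + 276.01 = 476.57
Services: 270.96 - 233.02 - 50.80 = -12.86
Primary income: -124.66 - 138.01 - 77.60 = -340.27
Secondary income: 88.74
Current account = 476.57 + (-12.86) + (-340.27) + 88.74 = 212.18
(Excluded from the current account — capital account: acquisition of foreign patents and trademarks (non-produced assets) 16.85; financial account: sale of domestic government bonds to non-residents 114.98, foreign purchases of domestic corporate bonds 212.71.)

212.18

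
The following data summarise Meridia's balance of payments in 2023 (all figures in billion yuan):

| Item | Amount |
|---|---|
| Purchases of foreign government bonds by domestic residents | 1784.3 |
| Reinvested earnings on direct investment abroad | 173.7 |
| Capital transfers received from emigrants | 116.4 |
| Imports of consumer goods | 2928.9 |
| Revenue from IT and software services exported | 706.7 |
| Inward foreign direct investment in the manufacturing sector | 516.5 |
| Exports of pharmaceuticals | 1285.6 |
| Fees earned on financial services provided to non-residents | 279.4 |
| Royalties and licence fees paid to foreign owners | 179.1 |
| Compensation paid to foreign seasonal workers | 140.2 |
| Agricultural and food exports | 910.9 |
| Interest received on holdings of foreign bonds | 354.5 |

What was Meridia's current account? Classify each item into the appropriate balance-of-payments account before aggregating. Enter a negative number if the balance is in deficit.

462.6

Goods: 1285.6 + 910.9 - 2928.9 = -732.4
Services: -179.1 + 279.4 + 706.7 = 807.0
Primary income: 173.7 + 354.5 - 140.2 = 388.0
Current account = (-732.4) + 807.0 + 388.0 = 462.6
(Excluded from the current account — financial account: purchases of foreign government bonds by domestic residents 1784.3, inward foreign direct investment in the manufacturing sector 516.5; capital account: capital transfers received from emigrants 116.4.)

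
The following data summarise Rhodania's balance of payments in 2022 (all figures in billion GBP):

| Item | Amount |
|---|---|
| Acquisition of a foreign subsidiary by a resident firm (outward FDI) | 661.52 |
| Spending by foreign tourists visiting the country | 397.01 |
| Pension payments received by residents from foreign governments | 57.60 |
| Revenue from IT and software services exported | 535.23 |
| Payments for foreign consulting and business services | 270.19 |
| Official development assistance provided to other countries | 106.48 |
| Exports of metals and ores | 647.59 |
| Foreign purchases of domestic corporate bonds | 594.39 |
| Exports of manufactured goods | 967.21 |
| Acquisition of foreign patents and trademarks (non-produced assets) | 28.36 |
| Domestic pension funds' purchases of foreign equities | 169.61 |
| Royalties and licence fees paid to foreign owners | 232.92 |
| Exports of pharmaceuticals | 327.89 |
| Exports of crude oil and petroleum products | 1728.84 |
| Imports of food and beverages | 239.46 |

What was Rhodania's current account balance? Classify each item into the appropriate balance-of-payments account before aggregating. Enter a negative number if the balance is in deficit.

Goods: -239.46 + 647.59 + 327.89 + 967.21 + 1728.84 = 3432.07
Services: 397.01 + 535.23 - 270.19 - 232.92 = 429.13
Secondary income: 57.60 - 106.48 = -48.88
Current account = 3432.07 + 429.13 + (-48.88) = 3812.32
(Excluded from the current account — financial account: acquisition of a foreign subsidiary by a resident firm (outward FDI) 661.52, foreign purchases of domestic corporate bonds 594.39, domestic pension funds' purchases of foreign equities 169.61; capital account: acquisition of foreign patents and trademarks (non-produced assets) 28.36.)

3812.32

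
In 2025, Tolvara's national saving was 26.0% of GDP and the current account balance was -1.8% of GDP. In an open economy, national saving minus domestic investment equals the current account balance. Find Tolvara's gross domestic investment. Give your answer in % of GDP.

27.8

S - I = CA (net lending to the rest of the world).
I = S - CA = 26.0 - (-1.8) = 27.8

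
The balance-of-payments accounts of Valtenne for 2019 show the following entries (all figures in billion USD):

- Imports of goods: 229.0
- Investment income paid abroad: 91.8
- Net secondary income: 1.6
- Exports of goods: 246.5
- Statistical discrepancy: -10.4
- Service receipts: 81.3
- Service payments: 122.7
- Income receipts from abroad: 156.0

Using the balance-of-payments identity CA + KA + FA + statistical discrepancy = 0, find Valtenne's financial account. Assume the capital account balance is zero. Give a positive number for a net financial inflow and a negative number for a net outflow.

Goods balance = 246.5 - 229.0 = 17.5
Services balance = 81.3 - 122.7 = -41.4
Trade balance (goods + services) = 17.5 + (-41.4) = -23.9
Net primary income = 156.0 - 91.8 = 64.2
Net secondary income = 1.6
Current account = -23.9 + 64.2 + 1.6 = 41.9
Financial account = -(41.9 + (-10.4)) = -31.5

-31.5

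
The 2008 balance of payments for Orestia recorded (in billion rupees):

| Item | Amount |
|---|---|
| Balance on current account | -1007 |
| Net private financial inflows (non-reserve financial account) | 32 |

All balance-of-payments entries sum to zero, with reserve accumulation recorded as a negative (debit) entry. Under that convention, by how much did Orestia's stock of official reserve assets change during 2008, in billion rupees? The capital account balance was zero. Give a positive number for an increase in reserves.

-975

Official reserve transactions balance = -((-1007) + 32) = 975
An accumulation of reserves is recorded as a debit (negative entry), so the change in the stock of reserves is the negative of that balance.
Change in official reserves = -(975) = -975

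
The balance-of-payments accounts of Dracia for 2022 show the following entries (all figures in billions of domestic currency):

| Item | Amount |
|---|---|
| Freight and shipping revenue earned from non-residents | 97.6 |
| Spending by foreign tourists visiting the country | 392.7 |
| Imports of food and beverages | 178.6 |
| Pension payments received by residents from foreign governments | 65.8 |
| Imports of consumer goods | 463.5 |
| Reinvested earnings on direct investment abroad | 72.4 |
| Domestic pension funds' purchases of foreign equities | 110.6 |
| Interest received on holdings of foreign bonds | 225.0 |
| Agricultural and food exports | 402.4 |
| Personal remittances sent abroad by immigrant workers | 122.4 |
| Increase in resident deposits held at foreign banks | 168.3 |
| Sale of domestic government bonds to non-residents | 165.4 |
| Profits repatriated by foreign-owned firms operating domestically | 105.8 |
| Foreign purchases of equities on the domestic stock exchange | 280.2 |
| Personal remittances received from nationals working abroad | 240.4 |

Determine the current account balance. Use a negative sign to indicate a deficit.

Goods: -463.5 - 178.6 + 402.4 = -239.7
Services: 392.7 + 97.6 = 490.3
Primary income: -105.8 + 72.4 + 225.0 = 191.6
Secondary income: 240.4 + 65.8 - 122.4 = 183.8
Current account = (-239.7) + 490.3 + 191.6 + 183.8 = 626.0
(Excluded from the current account — financial account: domestic pension funds' purchases of foreign equities 110.6, increase in resident deposits held at foreign banks 168.3, sale of domestic government bonds to non-residents 165.4, foreign purchases of equities on the domestic stock exchange 280.2.)

626.0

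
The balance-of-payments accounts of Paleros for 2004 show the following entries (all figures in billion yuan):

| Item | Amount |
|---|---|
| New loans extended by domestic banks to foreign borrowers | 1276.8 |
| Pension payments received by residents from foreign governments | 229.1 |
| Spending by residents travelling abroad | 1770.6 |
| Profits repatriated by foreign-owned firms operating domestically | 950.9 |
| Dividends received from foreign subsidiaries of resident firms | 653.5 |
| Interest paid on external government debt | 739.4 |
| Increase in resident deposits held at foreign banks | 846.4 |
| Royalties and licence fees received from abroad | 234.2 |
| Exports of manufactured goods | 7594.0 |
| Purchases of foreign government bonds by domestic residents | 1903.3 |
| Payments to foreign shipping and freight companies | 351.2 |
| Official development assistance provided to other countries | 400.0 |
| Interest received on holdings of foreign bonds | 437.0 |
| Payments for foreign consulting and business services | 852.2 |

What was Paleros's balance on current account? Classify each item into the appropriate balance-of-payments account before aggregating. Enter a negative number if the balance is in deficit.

Goods: 7594.0
Services: -852.2 + 234.2 - 351.2 - 1770.6 = -2739.8
Primary income: 653.5 - 739.4 - 950.9 + 437.0 = -599.8
Secondary income: -400.0 + 229.1 = -170.9
Current account = 7594.0 + (-2739.8) + (-599.8) + (-170.9) = 4083.5
(Excluded from the current account — financial account: new loans extended by domestic banks to foreign borrowers 1276.8, increase in resident deposits held at foreign banks 846.4, purchases of foreign government bonds by domestic residents 1903.3.)

4083.5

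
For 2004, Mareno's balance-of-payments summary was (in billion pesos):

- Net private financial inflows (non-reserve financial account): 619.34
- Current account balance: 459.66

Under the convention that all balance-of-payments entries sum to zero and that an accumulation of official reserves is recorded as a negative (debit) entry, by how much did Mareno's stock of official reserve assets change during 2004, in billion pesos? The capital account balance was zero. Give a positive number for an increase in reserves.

Official reserve transactions balance = -(459.66 + 619.34) = -1079.00
An accumulation of reserves is recorded as a debit (negative entry), so the change in the stock of reserves is the negative of that balance.
Change in official reserves = -(-1079.00) = 1079.00

1079.00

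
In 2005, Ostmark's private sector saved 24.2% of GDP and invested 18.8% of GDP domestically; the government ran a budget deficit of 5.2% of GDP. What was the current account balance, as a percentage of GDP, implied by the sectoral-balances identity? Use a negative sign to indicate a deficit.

0.2

By the sectoral-balances identity, CA = (S_private - I) + (T - G).
Private balance = 24.2 - 18.8 = 5.4
Government balance (T - G) = -5.2
CA = 5.4 + (-5.2) = 0.2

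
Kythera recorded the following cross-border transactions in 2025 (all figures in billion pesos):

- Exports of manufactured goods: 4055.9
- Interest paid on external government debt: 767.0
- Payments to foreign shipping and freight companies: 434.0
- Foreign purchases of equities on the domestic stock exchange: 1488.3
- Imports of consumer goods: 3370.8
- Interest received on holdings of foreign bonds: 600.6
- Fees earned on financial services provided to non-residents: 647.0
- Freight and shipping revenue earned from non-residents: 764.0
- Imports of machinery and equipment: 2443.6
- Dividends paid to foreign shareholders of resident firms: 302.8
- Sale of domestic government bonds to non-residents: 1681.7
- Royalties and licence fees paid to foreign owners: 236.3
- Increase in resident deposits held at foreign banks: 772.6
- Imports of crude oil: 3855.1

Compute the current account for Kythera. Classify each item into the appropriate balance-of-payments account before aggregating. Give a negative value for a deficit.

Goods: 4055.9 - 3855.1 - 2443.6 - 3370.8 = -5613.6
Services: -236.3 - 434.0 + 764.0 + 647.0 = 740.7
Primary income: -302.8 - 767.0 + 600.6 = -469.2
Current account = (-5613.6) + 740.7 + (-469.2) = -5342.1
(Excluded from the current account — financial account: foreign purchases of equities on the domestic stock exchange 1488.3, sale of domestic government bonds to non-residents 1681.7, increase in resident deposits held at foreign banks 772.6.)

-5342.1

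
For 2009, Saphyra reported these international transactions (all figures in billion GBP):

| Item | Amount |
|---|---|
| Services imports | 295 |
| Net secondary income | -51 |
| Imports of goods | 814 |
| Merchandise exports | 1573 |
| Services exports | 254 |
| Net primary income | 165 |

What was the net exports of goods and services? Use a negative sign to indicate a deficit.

Goods balance = 1573 - 814 = 759
Services balance = 254 - 295 = -41
Trade balance (goods + services) = 759 + (-41) = 718

718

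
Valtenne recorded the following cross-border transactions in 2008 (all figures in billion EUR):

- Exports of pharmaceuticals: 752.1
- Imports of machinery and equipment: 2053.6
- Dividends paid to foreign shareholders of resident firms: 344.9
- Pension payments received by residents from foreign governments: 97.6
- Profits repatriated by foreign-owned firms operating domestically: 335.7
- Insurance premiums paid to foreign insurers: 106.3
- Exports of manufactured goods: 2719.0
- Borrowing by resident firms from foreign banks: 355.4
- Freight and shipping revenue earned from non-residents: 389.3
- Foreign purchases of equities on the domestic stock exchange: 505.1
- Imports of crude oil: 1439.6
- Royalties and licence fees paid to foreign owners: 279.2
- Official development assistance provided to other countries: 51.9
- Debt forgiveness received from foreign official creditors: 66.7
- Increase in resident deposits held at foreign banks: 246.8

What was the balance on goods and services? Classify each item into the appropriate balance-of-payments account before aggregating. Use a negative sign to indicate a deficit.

-18.3

Goods: -1439.6 + 752.1 - 2053.6 + 2719.0 = -22.1
Services: -279.2 - 106.3 + 389.3 = 3.8
Trade balance = -22.1 + 3.8 = -18.3
(Excluded from the trade balance — primary income: dividends paid to foreign shareholders of resident firms 344.9, profits repatriated by foreign-owned firms operating domestically 335.7; secondary income: pension payments received by residents from foreign governments 97.6, official development assistance provided to other countries 51.9; financial account: borrowing by resident firms from foreign banks 355.4, foreign purchases of equities on the domestic stock exchange 505.1, increase in resident deposits held at foreign banks 246.8; capital account: debt forgiveness received from foreign official creditors 66.7.)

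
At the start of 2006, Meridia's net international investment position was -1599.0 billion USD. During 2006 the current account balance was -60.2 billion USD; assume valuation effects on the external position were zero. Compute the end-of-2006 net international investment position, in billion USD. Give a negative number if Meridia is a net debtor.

With no valuation effects, change in NIIP = current account = -60.2
End-of-year NIIP = -1599.0 + (-60.2) = -1659.2

-1659.2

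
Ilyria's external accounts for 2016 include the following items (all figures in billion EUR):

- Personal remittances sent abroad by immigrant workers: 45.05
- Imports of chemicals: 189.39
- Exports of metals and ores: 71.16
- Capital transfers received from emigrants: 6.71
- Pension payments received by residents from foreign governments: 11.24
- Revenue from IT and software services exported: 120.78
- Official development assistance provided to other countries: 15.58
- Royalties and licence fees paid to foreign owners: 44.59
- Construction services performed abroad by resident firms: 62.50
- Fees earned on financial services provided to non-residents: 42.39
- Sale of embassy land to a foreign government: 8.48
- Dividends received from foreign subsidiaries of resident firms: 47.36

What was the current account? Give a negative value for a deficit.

Goods: -189.39 + 71.16 = -118.23
Services: 42.39 + 120.78 - 44.59 + 62.50 = 181.08
Primary income: 47.36
Secondary income: -45.05 - 15.58 + 11.24 = -49.39
Current account = (-118.23) + 181.08 + 47.36 + (-49.39) = 60.82
(Excluded from the current account — capital account: capital transfers received from emigrants 6.71, sale of embassy land to a foreign government 8.48.)

60.82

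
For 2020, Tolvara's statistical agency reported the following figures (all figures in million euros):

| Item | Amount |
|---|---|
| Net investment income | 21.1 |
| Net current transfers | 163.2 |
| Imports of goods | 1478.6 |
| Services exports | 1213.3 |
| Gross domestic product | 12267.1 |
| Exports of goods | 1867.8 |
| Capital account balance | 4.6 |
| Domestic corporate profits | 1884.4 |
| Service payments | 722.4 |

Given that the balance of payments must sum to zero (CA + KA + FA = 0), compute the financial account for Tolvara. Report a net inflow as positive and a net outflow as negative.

-1069.0

Goods balance = 1867.8 - 1478.6 = 389.2
Services balance = 1213.3 - 722.4 = 490.9
Trade balance (goods + services) = 389.2 + 490.9 = 880.1
Net primary income = 21.1
Net secondary income = 163.2
Current account = 880.1 + 21.1 + 163.2 = 1064.4
Financial account = -(1064.4 + 4.6) = -1069.0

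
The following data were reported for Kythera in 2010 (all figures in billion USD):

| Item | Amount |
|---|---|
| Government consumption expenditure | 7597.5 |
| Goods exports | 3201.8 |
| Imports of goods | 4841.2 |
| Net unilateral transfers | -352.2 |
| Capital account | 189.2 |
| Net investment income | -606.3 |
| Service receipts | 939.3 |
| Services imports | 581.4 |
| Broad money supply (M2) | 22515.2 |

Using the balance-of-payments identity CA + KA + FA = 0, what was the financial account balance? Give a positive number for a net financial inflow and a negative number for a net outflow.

Goods balance = 3201.8 - 4841.2 = -1639.4
Services balance = 939.3 - 581.4 = 357.9
Trade balance (goods + services) = -1639.4 + 357.9 = -1281.5
Net primary income = -606.3
Net secondary income = -352.2
Current account = -1281.5 + (-606.3) + (-352.2) = -2240.0
Financial account = -(-2240.0 + 189.2) = 2050.8

2050.8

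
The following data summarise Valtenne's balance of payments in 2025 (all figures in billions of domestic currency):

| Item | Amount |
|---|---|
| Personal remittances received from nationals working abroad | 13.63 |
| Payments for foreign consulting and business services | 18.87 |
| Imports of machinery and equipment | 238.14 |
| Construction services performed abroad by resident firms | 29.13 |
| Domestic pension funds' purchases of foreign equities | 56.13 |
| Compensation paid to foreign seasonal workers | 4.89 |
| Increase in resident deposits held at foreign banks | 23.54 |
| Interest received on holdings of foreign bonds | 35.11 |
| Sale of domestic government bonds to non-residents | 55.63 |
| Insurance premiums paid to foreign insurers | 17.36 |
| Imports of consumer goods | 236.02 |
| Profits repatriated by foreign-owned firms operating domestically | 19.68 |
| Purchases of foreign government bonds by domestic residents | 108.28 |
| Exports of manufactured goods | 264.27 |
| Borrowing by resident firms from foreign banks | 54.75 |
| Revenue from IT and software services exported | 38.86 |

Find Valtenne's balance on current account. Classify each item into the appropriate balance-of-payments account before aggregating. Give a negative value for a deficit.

Goods: -238.14 + 264.27 - 236.02 = -209.89
Services: -17.36 + 38.86 - 18.87 + 29.13 = 31.76
Primary income: -4.89 + 35.11 - 19.68 = 10.54
Secondary income: 13.63
Current account = (-209.89) + 31.76 + 10.54 + 13.63 = -153.96
(Excluded from the current account — financial account: domestic pension funds' purchases of foreign equities 56.13, increase in resident deposits held at foreign banks 23.54, sale of domestic government bonds to non-residents 55.63, purchases of foreign government bonds by domestic residents 108.28, borrowing by resident firms from foreign banks 54.75.)

-153.96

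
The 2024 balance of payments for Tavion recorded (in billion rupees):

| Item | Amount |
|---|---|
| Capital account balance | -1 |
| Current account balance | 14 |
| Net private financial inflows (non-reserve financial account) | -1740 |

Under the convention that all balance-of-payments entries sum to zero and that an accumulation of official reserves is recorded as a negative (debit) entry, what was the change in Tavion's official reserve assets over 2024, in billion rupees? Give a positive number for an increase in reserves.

Official reserve transactions balance = -(14 + (-1) + (-1740)) = 1727
An accumulation of reserves is recorded as a debit (negative entry), so the change in the stock of reserves is the negative of that balance.
Change in official reserves = -(1727) = -1727

-1727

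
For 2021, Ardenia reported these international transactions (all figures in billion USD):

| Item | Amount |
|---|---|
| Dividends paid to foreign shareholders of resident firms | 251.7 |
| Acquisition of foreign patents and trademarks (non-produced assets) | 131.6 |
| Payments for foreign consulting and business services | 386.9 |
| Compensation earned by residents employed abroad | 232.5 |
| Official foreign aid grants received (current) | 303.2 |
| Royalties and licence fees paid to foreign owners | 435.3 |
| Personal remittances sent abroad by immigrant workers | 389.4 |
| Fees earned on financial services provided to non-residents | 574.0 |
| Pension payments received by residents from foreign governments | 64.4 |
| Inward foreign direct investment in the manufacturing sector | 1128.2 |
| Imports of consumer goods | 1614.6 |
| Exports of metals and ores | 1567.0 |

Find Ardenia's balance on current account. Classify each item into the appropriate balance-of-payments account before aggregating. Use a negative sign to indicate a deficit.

Goods: -1614.6 + 1567.0 = -47.6
Services: -435.3 - 386.9 + 574.0 = -248.2
Primary income: -251.7 + 232.5 = -19.2
Secondary income: -389.4 + 64.4 + 303.2 = -21.8
Current account = (-47.6) + (-248.2) + (-19.2) + (-21.8) = -336.8
(Excluded from the current account — capital account: acquisition of foreign patents and trademarks (non-produced assets) 131.6; financial account: inward foreign direct investment in the manufacturing sector 1128.2.)

-336.8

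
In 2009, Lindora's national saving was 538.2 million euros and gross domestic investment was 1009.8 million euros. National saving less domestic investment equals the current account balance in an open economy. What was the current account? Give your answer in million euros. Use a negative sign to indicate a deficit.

CA = S - I = 538.2 - 1009.8 = -471.6

-471.6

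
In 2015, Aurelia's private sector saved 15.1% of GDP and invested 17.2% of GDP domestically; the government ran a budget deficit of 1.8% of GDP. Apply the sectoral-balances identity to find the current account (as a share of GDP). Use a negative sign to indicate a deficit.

-3.9

By the sectoral-balances identity, CA = (S_private - I) + (T - G).
Private balance = 15.1 - 17.2 = -2.1
Government balance (T - G) = -1.8
CA = -2.1 + (-1.8) = -3.9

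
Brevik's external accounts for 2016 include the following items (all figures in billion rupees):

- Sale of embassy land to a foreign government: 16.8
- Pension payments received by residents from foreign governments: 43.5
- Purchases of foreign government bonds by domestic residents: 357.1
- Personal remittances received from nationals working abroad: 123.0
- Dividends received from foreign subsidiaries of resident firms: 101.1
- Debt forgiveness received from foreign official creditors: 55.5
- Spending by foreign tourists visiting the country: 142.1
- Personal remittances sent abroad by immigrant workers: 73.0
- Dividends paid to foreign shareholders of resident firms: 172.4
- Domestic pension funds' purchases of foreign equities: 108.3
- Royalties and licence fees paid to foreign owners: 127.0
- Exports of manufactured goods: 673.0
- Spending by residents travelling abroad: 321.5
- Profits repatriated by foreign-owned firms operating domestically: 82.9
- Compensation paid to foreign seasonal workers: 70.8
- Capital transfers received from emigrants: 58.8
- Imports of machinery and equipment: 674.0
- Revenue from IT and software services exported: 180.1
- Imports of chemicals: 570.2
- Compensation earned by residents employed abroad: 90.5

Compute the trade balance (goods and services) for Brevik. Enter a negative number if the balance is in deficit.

-697.5

Goods: 673.0 - 674.0 - 570.2 = -571.2
Services: 142.1 - 127.0 - 321.5 + 180.1 = -126.3
Trade balance = -571.2 + (-126.3) = -697.5
(Excluded from the trade balance — capital account: sale of embassy land to a foreign government 16.8, debt forgiveness received from foreign official creditors 55.5, capital transfers received from emigrants 58.8; secondary income: pension payments received by residents from foreign governments 43.5, personal remittances received from nationals working abroad 123.0, personal remittances sent abroad by immigrant workers 73.0; financial account: purchases of foreign government bonds by domestic residents 357.1, domestic pension funds' purchases of foreign equities 108.3; primary income: dividends received from foreign subsidiaries of resident firms 101.1, dividends paid to foreign shareholders of resident firms 172.4, profits repatriated by foreign-owned firms operating domestically 82.9, compensation paid to foreign seasonal workers 70.8, compensation earned by residents employed abroad 90.5.)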